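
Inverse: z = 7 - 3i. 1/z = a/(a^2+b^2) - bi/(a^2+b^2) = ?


|z|^2 = 49+9 = 58
1/z = (7 + 3i)/58

1/z = 0.1207 + 0.0517i


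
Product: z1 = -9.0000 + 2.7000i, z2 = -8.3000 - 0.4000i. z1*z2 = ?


Real = -9*(-8.3) - 2.7*(-0.4) = 74.7 - (-1.08) = 75.78
Imag = -9*(-0.4) - (8.3)*2.7 = 3.6 - (22.41) = -18.81

75.7800 - 18.8100i


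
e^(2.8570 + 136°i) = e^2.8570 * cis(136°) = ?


e^2.8570 = 17.4092
cos(136°) = -0.71934
sin(136°) = 0.69466
Real = 17.4092*(-0.71934) = -12.5231
Imag = 17.4092*0.69466 = 12.0935

-12.5231 + 12.0935i


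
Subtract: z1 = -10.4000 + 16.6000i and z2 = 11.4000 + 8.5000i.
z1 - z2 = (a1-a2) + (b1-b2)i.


Real: -10.4 - 11.4 = -21.8
Imag: 16.6 - 8.5 = 8.1

-21.8000 + 8.1000i


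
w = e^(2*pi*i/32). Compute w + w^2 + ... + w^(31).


With w = e^(2*pi*i/32), all 32 of the 32th roots of unity w^0 = 1, w, ..., w^(31) sum to 0: 1 + w + ... + w^(31) = (1 - w^32)/(1 - w) = 0 since w^32 = 1, w ≠ 1.
Removing the root 1: w + w^2 + ... + w^(31) = 0 - 1 = -1

Sum = -1


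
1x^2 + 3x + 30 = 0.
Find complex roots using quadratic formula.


disc = 3^2 - 4*1*30 = 9 - 120 = -111
sqrt(|disc|) = sqrt(111) = 10.5357
Real part = -3/(2*1) = -1.5000
Imag part = 10.5357/(2*1) = 5.2678

-1.5000 ± 5.2678i


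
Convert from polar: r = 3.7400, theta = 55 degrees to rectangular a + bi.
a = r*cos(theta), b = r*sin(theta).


a = 3.7400*cos(55°) = 3.7400*0.57358 = 2.1452
b = 3.7400*sin(55°) = 3.7400*0.81915 = 3.0636

2.1452 + 3.0636i


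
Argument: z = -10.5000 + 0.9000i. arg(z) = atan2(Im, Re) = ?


Re = -10.5, Im = 0.9
arg = atan2(0.9, -10.5) = 175.1009 degrees

arg(z) = 175.1009 degrees


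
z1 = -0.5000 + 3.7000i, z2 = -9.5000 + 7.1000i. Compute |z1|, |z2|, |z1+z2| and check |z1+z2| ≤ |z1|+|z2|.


|z1| = sqrt((-0.5)^2 + 3.7^2) = sqrt(13.94) = 3.7336
|z2| = sqrt((-9.5)^2 + 7.1^2) = sqrt(140.66) = 11.8600
z1+z2 = -10.0000 + 10.8000i
|z1+z2| = sqrt(216.64) = 14.7187
|z1|+|z2| = 3.7336 + 11.8600 = 15.5936

|z1+z2| = 14.7187 ≤ |z1|+|z2| = 15.5936 (verified)


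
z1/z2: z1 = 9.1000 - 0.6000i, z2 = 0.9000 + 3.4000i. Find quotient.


Conjugate of z2 = 0.9000 - 3.4000i
Numerator: (9.1000 - 0.6000i)(0.9000 - 3.4000i) = 6.1500 - 31.4800i
Denominator: 0.9^2 + 3.4^2 = 12.37
Result = (6.1500 - 31.4800i)/12.37

0.4972 - 2.5449i


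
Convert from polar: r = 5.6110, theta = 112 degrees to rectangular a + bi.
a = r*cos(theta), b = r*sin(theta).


a = 5.6110*cos(112°) = 5.6110*(-0.3746) = -2.1019
b = 5.6110*sin(112°) = 5.6110*0.92718 = 5.2024

-2.1019 + 5.2024i


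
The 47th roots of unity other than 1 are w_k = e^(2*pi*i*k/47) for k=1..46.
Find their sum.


With w = e^(2*pi*i/47), all 47 of the 47th roots of unity w^0 = 1, w, ..., w^(46) sum to 0: 1 + w + ... + w^(46) = (1 - w^47)/(1 - w) = 0 since w^47 = 1, w ≠ 1.
Removing the root 1: w + w^2 + ... + w^(46) = 0 - 1 = -1

Sum = -1


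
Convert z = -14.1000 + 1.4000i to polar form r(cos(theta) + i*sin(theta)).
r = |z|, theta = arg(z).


r = sqrt(198.81+1.96) = sqrt(200.77) = 14.1693
theta = atan2(1.4, -14.1) = 174.3296 degrees

r = 14.1693, theta = 174.3296 degrees


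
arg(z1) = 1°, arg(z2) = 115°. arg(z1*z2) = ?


arg(z1*z2) = 1° + 115° = 116°
Normalized to (-180°, 180°]: 116°

116°


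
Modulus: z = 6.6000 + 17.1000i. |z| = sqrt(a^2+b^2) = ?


|z| = sqrt(6.6^2 + 17.1^2) = sqrt(43.56 + 292.41) = sqrt(335.97) = 18.3295

|z| = 18.3295


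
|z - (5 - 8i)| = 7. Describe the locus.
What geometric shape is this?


|z - z0| = r is a circle with center z0 and radius r.
Center = (5, -8), radius = 7

Circle with center (5, -8) and radius 7


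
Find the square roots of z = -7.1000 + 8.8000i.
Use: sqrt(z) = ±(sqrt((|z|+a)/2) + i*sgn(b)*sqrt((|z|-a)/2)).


|z| = sqrt(50.41+77.44) = 11.3071
sqrt((|z|+a)/2) = sqrt((11.3071+(-7.1))/2) = sqrt(2.1035) = 1.4504
sqrt((|z|-a)/2) = sqrt((11.3071-(-7.1))/2) = sqrt(9.2035) = 3.0337

±(1.4504 + 3.0337i) i.e. 1.4504 + 3.0337i and -1.4504 - 3.0337i


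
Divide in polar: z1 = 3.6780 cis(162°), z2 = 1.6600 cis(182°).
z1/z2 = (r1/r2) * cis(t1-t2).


r = 3.6780 / 1.6600 = 2.2157
theta = 162° - 182° = -20° = 340° (mod 360)

2.2157 cis(340°)


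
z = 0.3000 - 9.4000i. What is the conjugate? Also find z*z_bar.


z_bar = 0.3000 + 9.4000i
z*z_bar = 0.3^2 + (-9.4)^2 = 0.09 + 88.36 = 88.45

z_bar = 0.3000 + 9.4000i, z*z_bar = 88.45


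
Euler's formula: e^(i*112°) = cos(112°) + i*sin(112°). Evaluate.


cos(112°) = -0.3746
sin(112°) = 0.9272

e^(i*112°) = -0.3746 + 0.9272i


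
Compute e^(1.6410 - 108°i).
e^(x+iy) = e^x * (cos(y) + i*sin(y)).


e^1.6410 = 5.1603
cos(-108°) = -0.30902
sin(-108°) = -0.95106
Real = 5.1603*(-0.30902) = -1.5946
Imag = 5.1603*(-0.95106) = -4.9078

-1.5946 - 4.9078i


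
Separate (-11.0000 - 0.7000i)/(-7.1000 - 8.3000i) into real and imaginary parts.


Multiply by conjugate: (-11.0000 - 0.7000i)(-7.1000 + 8.3000i) / ((-7.1)^2 + (-8.3)^2)
Numerator real = -11*(-7.1) - (0.7)*(-8.3) = 83.91
Numerator imag = -0.7*(-7.1) - (-11)*(-8.3) = -86.33
Denominator = 119.3
Re(z) = 83.91/119.3 = 0.7034
Im(z) = -86.33/119.3 = -0.7236

Re(z) = 0.7034, Im(z) = -0.7236


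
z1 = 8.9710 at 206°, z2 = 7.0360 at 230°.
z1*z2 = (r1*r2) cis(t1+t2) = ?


r = 8.9710 * 7.0360 = 63.1200
theta = 206° + 230° = 436° = 76° (mod 360)

63.1200 cis(76°)


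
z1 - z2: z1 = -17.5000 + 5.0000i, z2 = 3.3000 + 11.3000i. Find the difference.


Real: -17.5 - 3.3 = -20.8
Imag: 5 - 11.3 = -6.3

-20.8000 - 6.3000i


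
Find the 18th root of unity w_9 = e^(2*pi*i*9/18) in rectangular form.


Angle = 360*9/18 = 180°
a = cos(180°) = -1.0000
b = sin(180°) = 0

-1.0000 + 0i


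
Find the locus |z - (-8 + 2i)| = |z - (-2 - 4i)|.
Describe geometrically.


Equal distances means the locus is the perpendicular bisector of z1 and z2.
Midpoint = ((-8+(-2))/2, (2+(-4))/2) = (-5.0000, -1.0000)

Perpendicular bisector through (-5.0000, -1.0000)


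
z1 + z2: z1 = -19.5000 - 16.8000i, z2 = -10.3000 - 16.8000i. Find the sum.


Real: -19.5 - 10.3 = -29.8
Imag: -16.8 - 16.8 = -33.6

-29.8000 - 33.6000i


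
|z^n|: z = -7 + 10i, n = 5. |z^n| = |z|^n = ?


|z| = sqrt(49+100) = sqrt(149) = 12.2066
|z^5| = |z|^5 = (sqrt(149))^5 = 149^2 * sqrt(149) = 22201*sqrt(149)

|z^5| = 22201*sqrt(149) ≈ 270997.7412


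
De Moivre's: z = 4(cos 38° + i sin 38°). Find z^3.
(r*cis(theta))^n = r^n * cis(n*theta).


r^3 = 4^3 = 64
n*theta = 3*38° = 114° = 114° (mod 360)
a = 64*cos(114°) = -26.0311
b = 64*sin(114°) = 58.4669

64 cis(114°) = -26.0311 + 58.4669i


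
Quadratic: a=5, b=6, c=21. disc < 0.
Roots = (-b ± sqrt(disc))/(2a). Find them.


disc = 6^2 - 4*5*21 = 36 - 420 = -384
sqrt(|disc|) = sqrt(384) = 19.5959
Real part = -6/(2*5) = -0.6000
Imag part = 19.5959/(2*5) = 1.9596

-0.6000 ± 1.9596i


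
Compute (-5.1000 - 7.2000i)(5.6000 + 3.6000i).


Real = -5.1*5.6 - (-7.2)*3.6 = -28.56 - (-25.92) = -2.64
Imag = -5.1*3.6 + 5.6*(-7.2) = -18.36 - (40.32) = -58.68

-2.6400 - 58.6800i


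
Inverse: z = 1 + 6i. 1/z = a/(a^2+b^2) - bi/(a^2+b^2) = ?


|z|^2 = 1+36 = 37
1/z = (1 - 6i)/37

1/z = 0.0270 - 0.1622i


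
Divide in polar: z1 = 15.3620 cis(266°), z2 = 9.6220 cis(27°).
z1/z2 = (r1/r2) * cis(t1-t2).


r = 15.3620 / 9.6220 = 1.5965
theta = 266° - 27° = 239° = 239° (mod 360)

1.5965 cis(239°)


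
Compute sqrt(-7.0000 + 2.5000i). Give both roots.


|z| = sqrt(49+6.25) = 7.4330
sqrt((|z|+a)/2) = sqrt((7.4330+(-7))/2) = sqrt(0.2165) = 0.4653
sqrt((|z|-a)/2) = sqrt((7.4330-(-7))/2) = sqrt(7.2165) = 2.6864

±(0.4653 + 2.6864i) i.e. 0.4653 + 2.6864i and -0.4653 - 2.6864i


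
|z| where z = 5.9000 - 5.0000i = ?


|z| = sqrt(5.9^2 + (-5)^2) = sqrt(34.81 + 25) = sqrt(59.81) = 7.7337

|z| = 7.7337


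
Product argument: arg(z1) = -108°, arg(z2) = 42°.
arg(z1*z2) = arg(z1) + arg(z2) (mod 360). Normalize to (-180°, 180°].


arg(z1*z2) = -108° + 42° = -66°
Normalized to (-180°, 180°]: -66°

-66°


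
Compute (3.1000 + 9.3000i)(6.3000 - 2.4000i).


Real = 3.1*6.3 - 9.3*(-2.4) = 19.53 - (-22.32) = 41.85
Imag = 3.1*(-2.4) + 6.3*9.3 = -7.44 + 58.59 = 51.15

41.8500 + 51.1500i


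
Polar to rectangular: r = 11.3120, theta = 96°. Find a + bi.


a = 11.3120*cos(96°) = 11.3120*(-0.10453) = -1.1824
b = 11.3120*sin(96°) = 11.3120*0.99452 = 11.2500

-1.1824 + 11.2500i


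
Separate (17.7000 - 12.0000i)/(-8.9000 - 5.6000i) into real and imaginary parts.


Multiply by conjugate: (17.7000 - 12.0000i)(-8.9000 + 5.6000i) / ((-8.9)^2 + (-5.6)^2)
Numerator real = 17.7*(-8.9) - (12)*(-5.6) = -90.33
Numerator imag = -12*(-8.9) - 17.7*(-5.6) = 205.92
Denominator = 110.57
Re(z) = -90.33/110.57 = -0.8169
Im(z) = 205.92/110.57 = 1.8623

Re(z) = -0.8169, Im(z) = 1.8623


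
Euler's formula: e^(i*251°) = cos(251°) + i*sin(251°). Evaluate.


cos(251°) = -0.3256
sin(251°) = -0.9455

e^(i*251°) = -0.3256 - 0.9455i


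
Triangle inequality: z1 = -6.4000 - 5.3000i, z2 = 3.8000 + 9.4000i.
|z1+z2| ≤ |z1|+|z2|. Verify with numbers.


|z1| = sqrt((-6.4)^2 + (-5.3)^2) = sqrt(69.05) = 8.3096
|z2| = sqrt(3.8^2 + 9.4^2) = sqrt(102.8) = 10.1390
z1+z2 = -2.6000 + 4.1000i
|z1+z2| = sqrt(23.57) = 4.8549
|z1|+|z2| = 8.3096 + 10.1390 = 18.4486

|z1+z2| = 4.8549 ≤ |z1|+|z2| = 18.4486 (verified)


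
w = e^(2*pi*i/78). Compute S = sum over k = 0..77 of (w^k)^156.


The roots are w_k = w^k with w = e^(2*pi*i/78), and (w^k)^156 = (w^156)^k.
So S = 1 + u + u^2 + ... + u^(77) with u = w^156.
156 = 2*78 + 0, so 156 is a multiple of 78 and u = (w^78)^2 = 1.
Every one of the 78 terms equals 1: S = 78

S = 78


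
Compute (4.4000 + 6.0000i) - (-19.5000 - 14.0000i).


Real: 4.4 + 19.5 = 23.9
Imag: 6 + 14 = 20

23.9000 + 20.0000i


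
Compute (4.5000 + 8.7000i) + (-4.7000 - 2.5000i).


Real: 4.5 - 4.7 = -0.2
Imag: 8.7 - 2.5 = 6.2

-0.2000 + 6.2000i


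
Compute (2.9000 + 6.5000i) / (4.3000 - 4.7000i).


Conjugate of z2 = 4.3000 + 4.7000i
Numerator: (2.9000 + 6.5000i)(4.3000 + 4.7000i) = -18.0800 + 41.5800i
Denominator: 4.3^2 + (-4.7)^2 = 40.58
Result = (-18.0800 + 41.5800i)/40.58

-0.4455 + 1.0246i


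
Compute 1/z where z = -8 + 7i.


|z|^2 = 64+49 = 113
1/z = (-8 - 7i)/113

1/z = -0.0708 - 0.0619i


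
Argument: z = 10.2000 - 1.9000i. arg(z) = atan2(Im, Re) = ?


Re = 10.2, Im = -1.9
arg = atan2(-1.9, 10.2) = -10.5518 degrees

arg(z) = -10.5518 degrees


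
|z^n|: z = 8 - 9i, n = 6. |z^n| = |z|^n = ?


|z| = sqrt(64+81) = sqrt(145) = 12.0416
|z^6| = |z|^6 = (sqrt(145))^6 = 145^3 = 3048625

|z^6| = 3048625


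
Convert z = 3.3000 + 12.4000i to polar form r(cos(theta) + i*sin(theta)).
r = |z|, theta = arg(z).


r = sqrt(10.89+153.76) = sqrt(164.65) = 12.8316
theta = atan2(12.4, 3.3) = 75.0973 degrees

r = 12.8316, theta = 75.0973 degrees


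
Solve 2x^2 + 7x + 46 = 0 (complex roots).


disc = 7^2 - 4*2*46 = 49 - 368 = -319
sqrt(|disc|) = sqrt(319) = 17.8606
Real part = -7/(2*2) = -1.7500
Imag part = 17.8606/(2*2) = 4.4651

-1.7500 ± 4.4651i


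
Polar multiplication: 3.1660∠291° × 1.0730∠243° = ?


r = 3.1660 * 1.0730 = 3.3971
theta = 291° + 243° = 534° = 174° (mod 360)

3.3971 cis(174°)


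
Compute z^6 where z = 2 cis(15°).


r^6 = 2^6 = 64
n*theta = 6*15° = 90° = 90° (mod 360)
a = 64*cos(90°) = 0
b = 64*sin(90°) = 64.0000

64 cis(90°) = 0 + 64.0000i


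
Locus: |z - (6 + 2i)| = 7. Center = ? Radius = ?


|z - z0| = r is a circle with center z0 and radius r.
Center = (6, 2), radius = 7

Circle with center (6, 2) and radius 7


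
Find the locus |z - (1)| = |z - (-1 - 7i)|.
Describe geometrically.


Equal distances means the locus is the perpendicular bisector of z1 and z2.
Midpoint = ((1+(-1))/2, (0+(-7))/2) = (0, -3.5000)

Perpendicular bisector through (0, -3.5000)


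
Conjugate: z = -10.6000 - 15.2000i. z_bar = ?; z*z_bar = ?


z_bar = -10.6000 + 15.2000i
z*z_bar = (-10.6)^2 + (-15.2)^2 = 112.36 + 231.04 = 343.4

z_bar = -10.6000 + 15.2000i, z*z_bar = 343.4


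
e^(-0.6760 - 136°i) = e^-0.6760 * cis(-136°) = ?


e^-0.6760 = 0.5086
cos(-136°) = -0.71934
sin(-136°) = -0.6947
Real = 0.5086*(-0.71934) = -0.3659
Imag = 0.5086*(-0.6947) = -0.3533

-0.3659 - 0.3533i


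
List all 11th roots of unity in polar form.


The 11th roots of unity are cis(360k/11°) for k=0..10
Angle step = 360/11 = 32.7273°
Primitive root: cis(32.7273°)
Primitive root = 0.8413 + 0.5406i

11 roots at angles: 0°, 32.7273°, 65.4545°, 98.1818°, 130.9091°, 163.6364°, 196.3636°, 229.0909°, 261.8182°, 294.5455°, 327.2727°


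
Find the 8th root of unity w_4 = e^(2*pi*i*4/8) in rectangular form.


Angle = 360*4/8 = 180°
a = cos(180°) = -1.0000
b = sin(180°) = 0

-1.0000 + 0i


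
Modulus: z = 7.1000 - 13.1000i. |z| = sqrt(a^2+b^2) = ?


|z| = sqrt(7.1^2 + (-13.1)^2) = sqrt(50.41 + 171.61) = sqrt(222.02) = 14.9003

|z| = 14.9003


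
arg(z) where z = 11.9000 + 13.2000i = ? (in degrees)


Re = 11.9, Im = 13.2
arg = atan2(13.2, 11.9) = 47.9649 degrees

arg(z) = 47.9649 degrees


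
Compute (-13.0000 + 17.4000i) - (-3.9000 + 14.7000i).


Real: -13 + 3.9 = -9.1
Imag: 17.4 - 14.7 = 2.7

-9.1000 + 2.7000i


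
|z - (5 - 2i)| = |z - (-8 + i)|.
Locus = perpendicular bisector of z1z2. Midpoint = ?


Equal distances means the locus is the perpendicular bisector of z1 and z2.
Midpoint = ((5+(-8))/2, (-2+1)/2) = (-1.5000, -0.5000)

Perpendicular bisector through (-1.5000, -0.5000)


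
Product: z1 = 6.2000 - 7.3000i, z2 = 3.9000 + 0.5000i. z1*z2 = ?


Real = 6.2*3.9 - (-7.3)*0.5 = 24.18 - (-3.65) = 27.83
Imag = 6.2*0.5 + 3.9*(-7.3) = 3.1 - (28.47) = -25.37

27.8300 - 25.3700i


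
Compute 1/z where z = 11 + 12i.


|z|^2 = 121+144 = 265
1/z = (11 - 12i)/265

1/z = 0.0415 - 0.0453i


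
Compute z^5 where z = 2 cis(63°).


r^5 = 2^5 = 32
n*theta = 5*63° = 315° = 315° (mod 360)
a = 32*cos(315°) = 22.6274
b = 32*sin(315°) = -22.6274

32 cis(315°) = 22.6274 - 22.6274i


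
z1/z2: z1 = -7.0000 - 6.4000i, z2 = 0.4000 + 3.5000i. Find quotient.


Conjugate of z2 = 0.4000 - 3.5000i
Numerator: (-7.0000 - 6.4000i)(0.4000 - 3.5000i) = -25.2000 + 21.9400i
Denominator: 0.4^2 + 3.5^2 = 12.41
Result = (-25.2000 + 21.9400i)/12.41

-2.0306 + 1.7679i


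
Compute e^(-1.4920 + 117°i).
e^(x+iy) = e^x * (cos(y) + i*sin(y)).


e^-1.4920 = 0.2249
cos(117°) = -0.454
sin(117°) = 0.891
Real = 0.2249*(-0.454) = -0.1021
Imag = 0.2249*0.891 = 0.2004

-0.1021 + 0.2004i


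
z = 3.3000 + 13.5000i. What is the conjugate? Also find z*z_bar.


z_bar = 3.3000 - 13.5000i
z*z_bar = 3.3^2 + 13.5^2 = 10.89 + 182.25 = 193.14

z_bar = 3.3000 - 13.5000i, z*z_bar = 193.14


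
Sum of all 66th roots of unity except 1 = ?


With w = e^(2*pi*i/66), all 66 of the 66th roots of unity w^0 = 1, w, ..., w^(65) sum to 0: 1 + w + ... + w^(65) = (1 - w^66)/(1 - w) = 0 since w^66 = 1, w ≠ 1.
Removing the root 1: w + w^2 + ... + w^(65) = 0 - 1 = -1

Sum = -1


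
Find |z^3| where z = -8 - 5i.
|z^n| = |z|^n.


|z| = sqrt(64+25) = sqrt(89) = 9.4340
|z^3| = |z|^3 = (sqrt(89))^3 = 89*sqrt(89)

|z^3| = 89*sqrt(89) ≈ 839.6243


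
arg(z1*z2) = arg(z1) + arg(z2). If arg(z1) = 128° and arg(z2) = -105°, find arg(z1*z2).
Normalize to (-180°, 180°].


arg(z1*z2) = 128° - 105° = 23°
Normalized to (-180°, 180°]: 23°

23°


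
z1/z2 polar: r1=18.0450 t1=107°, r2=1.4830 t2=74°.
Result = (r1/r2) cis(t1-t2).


r = 18.0450 / 1.4830 = 12.1679
theta = 107° - 74° = 33° = 33° (mod 360)

12.1679 cis(33°)


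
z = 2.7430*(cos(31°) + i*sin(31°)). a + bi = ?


a = 2.7430*cos(31°) = 2.7430*0.85717 = 2.3512
b = 2.7430*sin(31°) = 2.7430*0.515038 = 1.4127

2.3512 + 1.4127i


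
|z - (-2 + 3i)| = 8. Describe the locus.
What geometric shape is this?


|z - z0| = r is a circle with center z0 and radius r.
Center = (-2, 3), radius = 8

Circle with center (-2, 3) and radius 8


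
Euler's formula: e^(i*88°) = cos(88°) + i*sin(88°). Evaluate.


cos(88°) = 0.0349
sin(88°) = 0.9994

e^(i*88°) = 0.0349 + 0.9994i


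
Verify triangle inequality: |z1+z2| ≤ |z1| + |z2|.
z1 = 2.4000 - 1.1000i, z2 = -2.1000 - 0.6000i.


|z1| = sqrt(2.4^2 + (-1.1)^2) = sqrt(6.97) = 2.6401
|z2| = sqrt((-2.1)^2 + (-0.6)^2) = sqrt(4.77) = 2.1840
z1+z2 = 0.3000 - 1.7000i
|z1+z2| = sqrt(2.98) = 1.7263
|z1|+|z2| = 2.6401 + 2.1840 = 4.8241

|z1+z2| = 1.7263 ≤ |z1|+|z2| = 4.8241 (verified)


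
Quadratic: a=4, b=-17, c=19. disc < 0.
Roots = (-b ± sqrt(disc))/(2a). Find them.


disc = (-17)^2 - 4*4*19 = 289 - 304 = -15
sqrt(|disc|) = sqrt(15) = 3.8730
Real part = 17/(2*4) = 2.1250
Imag part = 3.8730/(2*4) = 0.4841

2.1250 ± 0.4841i


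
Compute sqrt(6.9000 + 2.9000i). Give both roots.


|z| = sqrt(47.61+8.41) = 7.4847
sqrt((|z|+a)/2) = sqrt((7.4847+6.9)/2) = sqrt(7.1923) = 2.6819
sqrt((|z|-a)/2) = sqrt((7.4847-6.9)/2) = sqrt(0.2923) = 0.5407

±(2.6819 + 0.5407i) i.e. 2.6819 + 0.5407i and -2.6819 - 0.5407i


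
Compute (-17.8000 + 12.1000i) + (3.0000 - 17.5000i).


Real: -17.8 + 3 = -14.8
Imag: 12.1 - 17.5 = -5.4

-14.8000 - 5.4000i


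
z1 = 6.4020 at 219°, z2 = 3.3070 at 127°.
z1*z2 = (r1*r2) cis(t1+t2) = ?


r = 6.4020 * 3.3070 = 21.1714
theta = 219° + 127° = 346° = 346° (mod 360)

21.1714 cis(346°)


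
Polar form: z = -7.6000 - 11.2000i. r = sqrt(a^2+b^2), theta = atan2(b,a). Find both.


r = sqrt(57.76+125.44) = sqrt(183.2) = 13.5351
theta = atan2(-11.2, -7.6) = -124.1597 degrees

r = 13.5351, theta = -124.1597 degrees


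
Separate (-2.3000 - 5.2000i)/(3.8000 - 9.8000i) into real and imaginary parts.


Multiply by conjugate: (-2.3000 - 5.2000i)(3.8000 + 9.8000i) / (3.8^2 + (-9.8)^2)
Numerator real = -2.3*3.8 - (5.2)*(-9.8) = 42.22
Numerator imag = -5.2*3.8 - (-2.3)*(-9.8) = -42.3
Denominator = 110.48
Re(z) = 42.22/110.48 = 0.3822
Im(z) = -42.3/110.48 = -0.3829

Re(z) = 0.3822, Im(z) = -0.3829


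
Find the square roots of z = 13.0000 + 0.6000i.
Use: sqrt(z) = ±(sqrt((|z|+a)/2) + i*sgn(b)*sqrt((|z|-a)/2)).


|z| = sqrt(169+0.36) = 13.0138
sqrt((|z|+a)/2) = sqrt((13.0138+13)/2) = sqrt(13.0069) = 3.6065
sqrt((|z|-a)/2) = sqrt((13.0138-13)/2) = sqrt(0.0069) = 0.0832

±(3.6065 + 0.0832i) i.e. 3.6065 + 0.0832i and -3.6065 - 0.0832i


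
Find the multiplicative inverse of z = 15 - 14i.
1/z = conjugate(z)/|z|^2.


|z|^2 = 225+196 = 421
1/z = (15 + 14i)/421

1/z = 0.0356 + 0.0333i


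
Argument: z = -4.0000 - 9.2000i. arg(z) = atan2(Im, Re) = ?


Re = -4, Im = -9.2
arg = atan2(-9.2, -4) = -113.4986 degrees

arg(z) = -113.4986 degrees


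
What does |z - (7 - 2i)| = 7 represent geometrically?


|z - z0| = r is a circle with center z0 and radius r.
Center = (7, -2), radius = 7

Circle with center (7, -2) and radius 7


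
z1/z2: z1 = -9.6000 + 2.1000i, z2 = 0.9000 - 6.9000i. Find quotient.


Conjugate of z2 = 0.9000 + 6.9000i
Numerator: (-9.6000 + 2.1000i)(0.9000 + 6.9000i) = -23.1300 - 64.3500i
Denominator: 0.9^2 + (-6.9)^2 = 48.42
Result = (-23.1300 - 64.3500i)/48.42

-0.4777 - 1.3290i


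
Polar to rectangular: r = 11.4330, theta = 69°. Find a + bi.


a = 11.4330*cos(69°) = 11.4330*0.35837 = 4.0972
b = 11.4330*sin(69°) = 11.4330*0.93358 = 10.6736

4.0972 + 10.6736i


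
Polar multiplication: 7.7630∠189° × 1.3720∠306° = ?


r = 7.7630 * 1.3720 = 10.6508
theta = 189° + 306° = 495° = 135° (mod 360)

10.6508 cis(135°)


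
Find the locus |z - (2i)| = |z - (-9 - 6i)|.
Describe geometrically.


Equal distances means the locus is the perpendicular bisector of z1 and z2.
Midpoint = ((0+(-9))/2, (2+(-6))/2) = (-4.5000, -2.0000)

Perpendicular bisector through (-4.5000, -2.0000)


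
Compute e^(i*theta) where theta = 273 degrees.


cos(273°) = 0.0523
sin(273°) = -0.9986

e^(i*273°) = 0.0523 - 0.9986i


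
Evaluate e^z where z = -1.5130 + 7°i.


e^-1.5130 = 0.2202
cos(7°) = 0.99255
sin(7°) = 0.1219
Real = 0.2202*0.99255 = 0.2186
Imag = 0.2202*0.1219 = 0.0268

0.2186 + 0.0268i


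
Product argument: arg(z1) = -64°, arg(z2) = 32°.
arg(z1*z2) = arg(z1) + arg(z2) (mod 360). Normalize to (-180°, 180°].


arg(z1*z2) = -64° + 32° = -32°
Normalized to (-180°, 180°]: -32°

-32°


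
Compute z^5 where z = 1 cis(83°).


r^5 = 1^5 = 1
n*theta = 5*83° = 415° = 55° (mod 360)
a = 1*cos(55°) = 0.5736
b = 1*sin(55°) = 0.8192

1 cis(55°) = 0.5736 + 0.8192i


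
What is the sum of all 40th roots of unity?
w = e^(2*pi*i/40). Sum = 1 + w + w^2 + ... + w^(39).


The sum of all 40th roots of unity is 0.
Geometric series: (1 - w^40)/(1 - w) = (1-1)/(1-w) = 0 since w^40 = 1, w ≠ 1.
Alternatively: coefficient of z^39 in z^40 - 1 is 0.

0


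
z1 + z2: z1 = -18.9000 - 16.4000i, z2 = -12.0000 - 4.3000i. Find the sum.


Real: -18.9 - 12 = -30.9
Imag: -16.4 - 4.3 = -20.7

-30.9000 - 20.7000i


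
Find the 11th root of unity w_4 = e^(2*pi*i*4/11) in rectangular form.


Angle = 360*4/11 = 130.9091°
a = cos(130.9091°) = -0.6549
b = sin(130.9091°) = 0.7557

-0.6549 + 0.7557i


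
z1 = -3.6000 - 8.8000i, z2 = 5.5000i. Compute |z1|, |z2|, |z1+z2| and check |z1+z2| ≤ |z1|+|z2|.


|z1| = sqrt((-3.6)^2 + (-8.8)^2) = sqrt(90.4) = 9.5079
|z2| = sqrt(0^2 + 5.5^2) = sqrt(30.25) = 5.5000
z1+z2 = -3.6000 - 3.3000i
|z1+z2| = sqrt(23.85) = 4.8836
|z1|+|z2| = 9.5079 + 5.5000 = 15.0079

|z1+z2| = 4.8836 ≤ |z1|+|z2| = 15.0079 (verified)


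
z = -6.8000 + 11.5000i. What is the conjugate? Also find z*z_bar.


z_bar = -6.8000 - 11.5000i
z*z_bar = (-6.8)^2 + 11.5^2 = 46.24 + 132.25 = 178.49

z_bar = -6.8000 - 11.5000i, z*z_bar = 178.49


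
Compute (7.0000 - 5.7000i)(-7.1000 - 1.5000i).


Real = 7*(-7.1) - (-5.7)*(-1.5) = -49.7 - 8.55 = -58.25
Imag = 7*(-1.5) - (7.1)*(-5.7) = -10.5 + 40.47 = 29.97

-58.2500 + 29.9700i


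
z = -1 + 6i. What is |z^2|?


|z| = sqrt(1+36) = sqrt(37) = 6.0828
|z^2| = |z|^2 = (sqrt(37))^2 = 37

|z^2| = 37


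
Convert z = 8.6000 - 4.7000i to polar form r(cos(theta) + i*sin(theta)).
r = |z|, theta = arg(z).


r = sqrt(73.96+22.09) = sqrt(96.05) = 9.8005
theta = atan2(-4.7, 8.6) = -28.6571 degrees

r = 9.8005, theta = -28.6571 degrees


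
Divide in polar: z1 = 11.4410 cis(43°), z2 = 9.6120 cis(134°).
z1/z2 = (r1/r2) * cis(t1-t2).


r = 11.4410 / 9.6120 = 1.1903
theta = 43° - 134° = -91° = 269° (mod 360)

1.1903 cis(269°)


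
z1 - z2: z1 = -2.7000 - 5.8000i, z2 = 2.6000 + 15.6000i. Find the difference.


Real: -2.7 - 2.6 = -5.3
Imag: -5.8 - 15.6 = -21.4

-5.3000 - 21.4000i


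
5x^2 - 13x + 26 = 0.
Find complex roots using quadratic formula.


disc = (-13)^2 - 4*5*26 = 169 - 520 = -351
sqrt(|disc|) = sqrt(351) = 18.7350
Real part = 13/(2*5) = 1.3000
Imag part = 18.7350/(2*5) = 1.8735

1.3000 ± 1.8735i


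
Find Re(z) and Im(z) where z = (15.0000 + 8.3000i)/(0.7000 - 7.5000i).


Multiply by conjugate: (15.0000 + 8.3000i)(0.7000 + 7.5000i) / (0.7^2 + (-7.5)^2)
Numerator real = 15*0.7 + 8.3*(-7.5) = -51.75
Numerator imag = 8.3*0.7 - 15*(-7.5) = 118.31
Denominator = 56.74
Re(z) = -51.75/56.74 = -0.9121
Im(z) = 118.31/56.74 = 2.0851

Re(z) = -0.9121, Im(z) = 2.0851


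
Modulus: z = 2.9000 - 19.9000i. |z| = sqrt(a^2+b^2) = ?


|z| = sqrt(2.9^2 + (-19.9)^2) = sqrt(8.41 + 396.01) = sqrt(404.42) = 20.1102

|z| = 20.1102


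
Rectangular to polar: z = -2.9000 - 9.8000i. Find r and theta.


r = sqrt(8.41+96.04) = sqrt(104.45) = 10.2201
theta = atan2(-9.8, -2.9) = -106.4845 degrees

r = 10.2201, theta = -106.4845 degrees


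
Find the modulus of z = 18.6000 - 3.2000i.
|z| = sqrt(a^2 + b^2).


|z| = sqrt(18.6^2 + (-3.2)^2) = sqrt(345.96 + 10.24) = sqrt(356.2) = 18.8733

|z| = 18.8733


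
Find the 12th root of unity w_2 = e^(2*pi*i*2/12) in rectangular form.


Angle = 360*2/12 = 60°
a = cos(60°) = 0.5000
b = sin(60°) = 0.8660

0.5000 + 0.8660i


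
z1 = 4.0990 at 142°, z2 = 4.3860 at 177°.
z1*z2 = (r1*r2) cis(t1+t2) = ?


r = 4.0990 * 4.3860 = 17.9782
theta = 142° + 177° = 319° = 319° (mod 360)

17.9782 cis(319°)


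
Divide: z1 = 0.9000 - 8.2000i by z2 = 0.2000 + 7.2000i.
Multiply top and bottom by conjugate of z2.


Conjugate of z2 = 0.2000 - 7.2000i
Numerator: (0.9000 - 8.2000i)(0.2000 - 7.2000i) = -58.8600 - 8.1200i
Denominator: 0.2^2 + 7.2^2 = 51.88
Result = (-58.8600 - 8.1200i)/51.88

-1.1345 - 0.1565i


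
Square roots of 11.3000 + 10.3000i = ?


|z| = sqrt(127.69+106.09) = 15.2899
sqrt((|z|+a)/2) = sqrt((15.2899+11.3)/2) = sqrt(13.2949) = 3.6462
sqrt((|z|-a)/2) = sqrt((15.2899-11.3)/2) = sqrt(1.9949) = 1.4124

±(3.6462 + 1.4124i) i.e. 3.6462 + 1.4124i and -3.6462 - 1.4124i


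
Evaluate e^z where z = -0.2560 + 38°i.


e^-0.2560 = 0.7741
cos(38°) = 0.788
sin(38°) = 0.6157
Real = 0.7741*0.788 = 0.6100
Imag = 0.7741*0.6157 = 0.4766

0.6100 + 0.4766i


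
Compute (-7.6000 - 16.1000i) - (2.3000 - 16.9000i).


Real: -7.6 - 2.3 = -9.9
Imag: -16.1 + 16.9 = 0.8

-9.9000 + 0.8000i


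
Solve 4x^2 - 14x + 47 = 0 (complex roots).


disc = (-14)^2 - 4*4*47 = 196 - 752 = -556
sqrt(|disc|) = sqrt(556) = 23.5797
Real part = 14/(2*4) = 1.7500
Imag part = 23.5797/(2*4) = 2.9475

1.7500 ± 2.9475i


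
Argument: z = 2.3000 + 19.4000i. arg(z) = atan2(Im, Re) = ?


Re = 2.3, Im = 19.4
arg = atan2(19.4, 2.3) = 83.2388 degrees

arg(z) = 83.2388 degrees


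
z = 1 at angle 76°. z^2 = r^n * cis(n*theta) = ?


r^2 = 1^2 = 1
n*theta = 2*76° = 152° = 152° (mod 360)
a = 1*cos(152°) = -0.8829
b = 1*sin(152°) = 0.4695

1 cis(152°) = -0.8829 + 0.4695i


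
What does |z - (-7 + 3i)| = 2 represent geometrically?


|z - z0| = r is a circle with center z0 and radius r.
Center = (-7, 3), radius = 2

Circle with center (-7, 3) and radius 2


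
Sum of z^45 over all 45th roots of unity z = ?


The roots are w_k = w^k with w = e^(2*pi*i/45), and (w^k)^45 = (w^45)^k.
So S = 1 + u + u^2 + ... + u^(44) with u = w^45.
45 = 1*45 + 0, so 45 is a multiple of 45 and u = (w^45)^1 = 1.
Every one of the 45 terms equals 1: S = 45

S = 45


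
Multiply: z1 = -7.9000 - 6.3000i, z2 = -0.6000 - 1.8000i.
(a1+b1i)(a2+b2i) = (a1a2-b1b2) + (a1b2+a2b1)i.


Real = -7.9*(-0.6) - (-6.3)*(-1.8) = 4.74 - 11.34 = -6.6
Imag = -7.9*(-1.8) - (0.6)*(-6.3) = 14.22 + 3.78 = 18

-6.6000 + 18.0000i


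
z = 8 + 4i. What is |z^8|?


|z| = sqrt(64+16) = sqrt(80) = 8.9443
|z^8| = |z|^8 = (sqrt(80))^8 = 80^4 = 40960000

|z^8| = 40960000


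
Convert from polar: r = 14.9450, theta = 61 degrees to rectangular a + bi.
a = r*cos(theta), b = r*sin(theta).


a = 14.9450*cos(61°) = 14.9450*0.48481 = 7.2455
b = 14.9450*sin(61°) = 14.9450*0.87462 = 13.0712

7.2455 + 13.0712i


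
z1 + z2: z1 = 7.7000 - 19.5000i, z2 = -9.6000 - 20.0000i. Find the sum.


Real: 7.7 - 9.6 = -1.9
Imag: -19.5 - 20 = -39.5

-1.9000 - 39.5000i


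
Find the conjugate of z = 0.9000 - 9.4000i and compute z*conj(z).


z_bar = 0.9000 + 9.4000i
z*z_bar = 0.9^2 + (-9.4)^2 = 0.81 + 88.36 = 89.17

z_bar = 0.9000 + 9.4000i, z*z_bar = 89.17


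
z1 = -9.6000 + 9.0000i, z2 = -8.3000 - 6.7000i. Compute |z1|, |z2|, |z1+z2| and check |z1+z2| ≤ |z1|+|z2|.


|z1| = sqrt((-9.6)^2 + 9^2) = sqrt(173.16) = 13.1590
|z2| = sqrt((-8.3)^2 + (-6.7)^2) = sqrt(113.78) = 10.6668
z1+z2 = -17.9000 + 2.3000i
|z1+z2| = sqrt(325.7) = 18.0472
|z1|+|z2| = 13.1590 + 10.6668 = 23.8258

|z1+z2| = 18.0472 ≤ |z1|+|z2| = 23.8258 (verified)


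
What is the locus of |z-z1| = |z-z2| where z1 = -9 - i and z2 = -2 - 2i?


Equal distances means the locus is the perpendicular bisector of z1 and z2.
Midpoint = ((-9+(-2))/2, (-1+(-2))/2) = (-5.5000, -1.5000)

Perpendicular bisector through (-5.5000, -1.5000)


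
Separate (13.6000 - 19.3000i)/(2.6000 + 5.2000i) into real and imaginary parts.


Multiply by conjugate: (13.6000 - 19.3000i)(2.6000 - 5.2000i) / (2.6^2 + 5.2^2)
Numerator real = 13.6*2.6 - (19.3)*5.2 = -65
Numerator imag = -19.3*2.6 - 13.6*5.2 = -120.9
Denominator = 33.8
Re(z) = -65/33.8 = -1.9231
Im(z) = -120.9/33.8 = -3.5769

Re(z) = -1.9231, Im(z) = -3.5769


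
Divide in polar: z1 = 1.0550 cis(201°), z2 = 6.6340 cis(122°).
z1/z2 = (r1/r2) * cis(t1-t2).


r = 1.0550 / 6.6340 = 0.1590
theta = 201° - 122° = 79° = 79° (mod 360)

0.1590 cis(79°)


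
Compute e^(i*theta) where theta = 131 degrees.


cos(131°) = -0.6561
sin(131°) = 0.7547

e^(i*131°) = -0.6561 + 0.7547i


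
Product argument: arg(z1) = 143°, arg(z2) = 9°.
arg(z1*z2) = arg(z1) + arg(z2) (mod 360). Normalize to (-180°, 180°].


arg(z1*z2) = 143° + 9° = 152°
Normalized to (-180°, 180°]: 152°

152°


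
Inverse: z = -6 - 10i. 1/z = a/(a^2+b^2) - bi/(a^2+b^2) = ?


|z|^2 = 36+100 = 136
1/z = (-6 + 10i)/136

1/z = -0.0441 + 0.0735i


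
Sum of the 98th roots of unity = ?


The sum of all 98th roots of unity is 0.
Geometric series: (1 - w^98)/(1 - w) = (1-1)/(1-w) = 0 since w^98 = 1, w ≠ 1.
Alternatively: coefficient of z^97 in z^98 - 1 is 0.

0


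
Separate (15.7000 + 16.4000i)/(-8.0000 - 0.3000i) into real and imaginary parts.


Multiply by conjugate: (15.7000 + 16.4000i)(-8.0000 + 0.3000i) / ((-8)^2 + (-0.3)^2)
Numerator real = 15.7*(-8) + 16.4*(-0.3) = -130.52
Numerator imag = 16.4*(-8) - 15.7*(-0.3) = -126.49
Denominator = 64.09
Re(z) = -130.52/64.09 = -2.0365
Im(z) = -126.49/64.09 = -1.9736

Re(z) = -2.0365, Im(z) = -1.9736


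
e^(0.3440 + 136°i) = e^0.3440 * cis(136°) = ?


e^0.3440 = 1.4106
cos(136°) = -0.71934
sin(136°) = 0.6947
Real = 1.4106*(-0.71934) = -1.0147
Imag = 1.4106*0.6947 = 0.9799

-1.0147 + 0.9799i


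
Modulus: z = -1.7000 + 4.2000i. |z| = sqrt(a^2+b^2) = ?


|z| = sqrt((-1.7)^2 + 4.2^2) = sqrt(2.89 + 17.64) = sqrt(20.53) = 4.5310

|z| = 4.5310


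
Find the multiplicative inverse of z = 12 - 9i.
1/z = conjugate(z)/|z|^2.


|z|^2 = 144+81 = 225
1/z = (12 + 9i)/225

1/z = 0.0533 + 0.0400i


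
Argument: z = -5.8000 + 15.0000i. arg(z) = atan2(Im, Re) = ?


Re = -5.8, Im = 15
arg = atan2(15, -5.8) = 111.1398 degrees

arg(z) = 111.1398 degrees


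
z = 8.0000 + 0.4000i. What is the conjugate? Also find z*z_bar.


z_bar = 8.0000 - 0.4000i
z*z_bar = 8^2 + 0.4^2 = 64 + 0.16 = 64.16

z_bar = 8.0000 - 0.4000i, z*z_bar = 64.16


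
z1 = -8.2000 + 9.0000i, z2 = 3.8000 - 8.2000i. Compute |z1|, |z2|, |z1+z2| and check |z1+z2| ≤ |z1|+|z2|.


|z1| = sqrt((-8.2)^2 + 9^2) = sqrt(148.24) = 12.1754
|z2| = sqrt(3.8^2 + (-8.2)^2) = sqrt(81.68) = 9.0377
z1+z2 = -4.4000 + 0.8000i
|z1+z2| = sqrt(20) = 4.4721
|z1|+|z2| = 12.1754 + 9.0377 = 21.2131

|z1+z2| = 4.4721 ≤ |z1|+|z2| = 21.2131 (verified)


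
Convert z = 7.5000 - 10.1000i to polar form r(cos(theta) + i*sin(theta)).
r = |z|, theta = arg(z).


r = sqrt(56.25+102.01) = sqrt(158.26) = 12.5801
theta = atan2(-10.1, 7.5) = -53.4034 degrees

r = 12.5801, theta = -53.4034 degrees


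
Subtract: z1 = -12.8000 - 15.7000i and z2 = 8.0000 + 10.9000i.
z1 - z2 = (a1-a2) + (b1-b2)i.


Real: -12.8 - 8 = -20.8
Imag: -15.7 - 10.9 = -26.6

-20.8000 - 26.6000i


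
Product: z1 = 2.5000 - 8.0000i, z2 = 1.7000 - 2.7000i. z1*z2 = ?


Real = 2.5*1.7 - (-8)*(-2.7) = 4.25 - 21.6 = -17.35
Imag = 2.5*(-2.7) + 1.7*(-8) = -6.75 - (13.6) = -20.35

-17.3500 - 20.3500i


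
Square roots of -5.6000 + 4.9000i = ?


|z| = sqrt(31.36+24.01) = 7.4411
sqrt((|z|+a)/2) = sqrt((7.4411+(-5.6))/2) = sqrt(0.9206) = 0.9595
sqrt((|z|-a)/2) = sqrt((7.4411-(-5.6))/2) = sqrt(6.5206) = 2.5535

±(0.9595 + 2.5535i) i.e. 0.9595 + 2.5535i and -0.9595 - 2.5535i


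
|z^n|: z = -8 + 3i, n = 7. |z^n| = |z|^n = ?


|z| = sqrt(64+9) = sqrt(73) = 8.5440
|z^7| = |z|^7 = (sqrt(73))^7 = 73^3 * sqrt(73) = 389017*sqrt(73)

|z^7| = 389017*sqrt(73) ≈ 3323762.7050


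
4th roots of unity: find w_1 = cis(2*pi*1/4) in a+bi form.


Angle = 360*1/4 = 90°
a = cos(90°) = 0
b = sin(90°) = 1.0000

0 + 1.0000i


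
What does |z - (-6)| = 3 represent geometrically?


|z - z0| = r is a circle with center z0 and radius r.
Center = (-6, 0), radius = 3

Circle with center (-6, 0) and radius 3


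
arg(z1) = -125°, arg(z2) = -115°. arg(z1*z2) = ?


arg(z1*z2) = -125° - 115° = -240°
Normalized to (-180°, 180°]: 120°

120°


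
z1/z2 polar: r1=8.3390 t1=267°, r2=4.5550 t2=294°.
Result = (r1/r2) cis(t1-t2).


r = 8.3390 / 4.5550 = 1.8307
theta = 267° - 294° = -27° = 333° (mod 360)

1.8307 cis(333°)


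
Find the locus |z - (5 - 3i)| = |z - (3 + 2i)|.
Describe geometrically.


Equal distances means the locus is the perpendicular bisector of z1 and z2.
Midpoint = ((5+3)/2, (-3+2)/2) = (4.0000, -0.5000)

Perpendicular bisector through (4.0000, -0.5000)


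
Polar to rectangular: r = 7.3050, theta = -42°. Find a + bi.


a = 7.3050*cos(-42°) = 7.3050*0.743145 = 5.4287
b = 7.3050*sin(-42°) = 7.3050*(-0.66913) = -4.8880

5.4287 - 4.8880i


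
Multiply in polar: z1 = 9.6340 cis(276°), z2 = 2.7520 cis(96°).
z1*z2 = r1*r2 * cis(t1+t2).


r = 9.6340 * 2.7520 = 26.5128
theta = 276° + 96° = 372° = 12° (mod 360)

26.5128 cis(12°)


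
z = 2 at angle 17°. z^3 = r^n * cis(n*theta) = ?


r^3 = 2^3 = 8
n*theta = 3*17° = 51° = 51° (mod 360)
a = 8*cos(51°) = 5.0346
b = 8*sin(51°) = 6.2172

8 cis(51°) = 5.0346 + 6.2172i


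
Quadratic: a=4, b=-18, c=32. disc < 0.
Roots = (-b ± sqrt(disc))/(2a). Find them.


disc = (-18)^2 - 4*4*32 = 324 - 512 = -188
sqrt(|disc|) = sqrt(188) = 13.7113
Real part = 18/(2*4) = 2.2500
Imag part = 13.7113/(2*4) = 1.7139

2.2500 ± 1.7139i


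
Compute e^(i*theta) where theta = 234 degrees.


cos(234°) = -0.5878
sin(234°) = -0.8090

e^(i*234°) = -0.5878 - 0.8090i


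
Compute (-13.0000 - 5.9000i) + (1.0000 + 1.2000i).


Real: -13 + 1 = -12
Imag: -5.9 + 1.2 = -4.7

-12.0000 - 4.7000i


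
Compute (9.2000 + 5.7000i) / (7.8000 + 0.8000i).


Conjugate of z2 = 7.8000 - 0.8000i
Numerator: (9.2000 + 5.7000i)(7.8000 - 0.8000i) = 76.3200 + 37.1000i
Denominator: 7.8^2 + 0.8^2 = 61.48
Result = (76.3200 + 37.1000i)/61.48

1.2414 + 0.6034i


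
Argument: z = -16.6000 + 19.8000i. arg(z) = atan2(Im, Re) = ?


Re = -16.6, Im = 19.8
arg = atan2(19.8, -16.6) = 129.9759 degrees

arg(z) = 129.9759 degrees


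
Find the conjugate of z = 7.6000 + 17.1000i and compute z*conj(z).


z_bar = 7.6000 - 17.1000i
z*z_bar = 7.6^2 + 17.1^2 = 57.76 + 292.41 = 350.17

z_bar = 7.6000 - 17.1000i, z*z_bar = 350.17


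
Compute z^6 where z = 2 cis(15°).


r^6 = 2^6 = 64
n*theta = 6*15° = 90° = 90° (mod 360)
a = 64*cos(90°) = 0
b = 64*sin(90°) = 64.0000

64 cis(90°) = 0 + 64.0000i


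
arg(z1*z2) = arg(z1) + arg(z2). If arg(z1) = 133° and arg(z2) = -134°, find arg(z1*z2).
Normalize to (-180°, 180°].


arg(z1*z2) = 133° - 134° = -1°
Normalized to (-180°, 180°]: -1°

-1°


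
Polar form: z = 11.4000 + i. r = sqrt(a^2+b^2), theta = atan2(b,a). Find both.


r = sqrt(129.96+1) = sqrt(130.96) = 11.4438
theta = atan2(1, 11.4) = 5.0131 degrees

r = 11.4438, theta = 5.0131 degrees


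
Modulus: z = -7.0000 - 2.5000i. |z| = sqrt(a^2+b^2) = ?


|z| = sqrt((-7)^2 + (-2.5)^2) = sqrt(49 + 6.25) = sqrt(55.25) = 7.4330

|z| = 7.4330


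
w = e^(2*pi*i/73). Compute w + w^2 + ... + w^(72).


With w = e^(2*pi*i/73), all 73 of the 73th roots of unity w^0 = 1, w, ..., w^(72) sum to 0: 1 + w + ... + w^(72) = (1 - w^73)/(1 - w) = 0 since w^73 = 1, w ≠ 1.
Removing the root 1: w + w^2 + ... + w^(72) = 0 - 1 = -1

Sum = -1


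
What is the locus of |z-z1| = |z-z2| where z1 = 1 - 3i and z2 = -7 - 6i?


Equal distances means the locus is the perpendicular bisector of z1 and z2.
Midpoint = ((1+(-7))/2, (-3+(-6))/2) = (-3.0000, -4.5000)

Perpendicular bisector through (-3.0000, -4.5000)


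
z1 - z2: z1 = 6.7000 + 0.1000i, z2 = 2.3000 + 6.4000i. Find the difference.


Real: 6.7 - 2.3 = 4.4
Imag: 0.1 - 6.4 = -6.3

4.4000 - 6.3000i


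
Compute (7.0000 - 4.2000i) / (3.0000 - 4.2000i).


Conjugate of z2 = 3.0000 + 4.2000i
Numerator: (7.0000 - 4.2000i)(3.0000 + 4.2000i) = 38.6400 + 16.8000i
Denominator: 3^2 + (-4.2)^2 = 26.64
Result = (38.6400 + 16.8000i)/26.64

1.4505 + 0.6306i


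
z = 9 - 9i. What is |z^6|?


|z| = sqrt(81+81) = sqrt(162) = 12.7279
|z^6| = |z|^6 = (sqrt(162))^6 = 162^3 = 4251528

|z^6| = 4251528


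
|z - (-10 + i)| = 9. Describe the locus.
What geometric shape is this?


|z - z0| = r is a circle with center z0 and radius r.
Center = (-10, 1), radius = 9

Circle with center (-10, 1) and radius 9


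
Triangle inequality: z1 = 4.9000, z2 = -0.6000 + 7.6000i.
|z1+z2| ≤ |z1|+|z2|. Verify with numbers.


|z1| = sqrt(4.9^2 + 0^2) = sqrt(24.01) = 4.9000
|z2| = sqrt((-0.6)^2 + 7.6^2) = sqrt(58.12) = 7.6236
z1+z2 = 4.3000 + 7.6000i
|z1+z2| = sqrt(76.25) = 8.7321
|z1|+|z2| = 4.9000 + 7.6236 = 12.5236

|z1+z2| = 8.7321 ≤ |z1|+|z2| = 12.5236 (verified)


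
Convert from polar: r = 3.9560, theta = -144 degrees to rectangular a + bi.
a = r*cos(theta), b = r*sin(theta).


a = 3.9560*cos(-144°) = 3.9560*(-0.80902) = -3.2005
b = 3.9560*sin(-144°) = 3.9560*(-0.5878) = -2.3253

-3.2005 - 2.3253i


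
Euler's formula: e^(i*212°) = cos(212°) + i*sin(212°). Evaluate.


cos(212°) = -0.8480
sin(212°) = -0.5299

e^(i*212°) = -0.8480 - 0.5299i


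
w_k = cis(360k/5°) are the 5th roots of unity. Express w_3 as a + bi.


Angle = 360*3/5 = 216°
a = cos(216°) = -0.8090
b = sin(216°) = -0.5878

-0.8090 - 0.5878i


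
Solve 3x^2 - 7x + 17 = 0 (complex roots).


disc = (-7)^2 - 4*3*17 = 49 - 204 = -155
sqrt(|disc|) = sqrt(155) = 12.4499
Real part = 7/(2*3) = 1.1667
Imag part = 12.4499/(2*3) = 2.0750

1.1667 ± 2.0750i


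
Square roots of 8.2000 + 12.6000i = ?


|z| = sqrt(67.24+158.76) = 15.0333
sqrt((|z|+a)/2) = sqrt((15.0333+8.2)/2) = sqrt(11.6166) = 3.4083
sqrt((|z|-a)/2) = sqrt((15.0333-8.2)/2) = sqrt(3.4166) = 1.8484

±(3.4083 + 1.8484i) i.e. 3.4083 + 1.8484i and -3.4083 - 1.8484i


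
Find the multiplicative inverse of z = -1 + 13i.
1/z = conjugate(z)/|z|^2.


|z|^2 = 1+169 = 170
1/z = (-1 - 13i)/170

1/z = -0.0059 - 0.0765i


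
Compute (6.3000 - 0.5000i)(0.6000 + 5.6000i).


Real = 6.3*0.6 - (-0.5)*5.6 = 3.78 - (-2.8) = 6.58
Imag = 6.3*5.6 + 0.6*(-0.5) = 35.28 - (0.3) = 34.98

6.5800 + 34.9800i


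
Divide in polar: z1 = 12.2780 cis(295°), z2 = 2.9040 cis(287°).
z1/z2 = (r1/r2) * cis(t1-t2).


r = 12.2780 / 2.9040 = 4.2280
theta = 295° - 287° = 8° = 8° (mod 360)

4.2280 cis(8°)


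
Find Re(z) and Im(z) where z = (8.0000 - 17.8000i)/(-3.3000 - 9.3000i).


Multiply by conjugate: (8.0000 - 17.8000i)(-3.3000 + 9.3000i) / ((-3.3)^2 + (-9.3)^2)
Numerator real = 8*(-3.3) - (17.8)*(-9.3) = 139.14
Numerator imag = -17.8*(-3.3) - 8*(-9.3) = 133.14
Denominator = 97.38
Re(z) = 139.14/97.38 = 1.4288
Im(z) = 133.14/97.38 = 1.3672

Re(z) = 1.4288, Im(z) = 1.3672


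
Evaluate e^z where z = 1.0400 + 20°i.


e^1.0400 = 2.8292
cos(20°) = 0.9397
sin(20°) = 0.342
Real = 2.8292*0.9397 = 2.6586
Imag = 2.8292*0.342 = 0.9676

2.6586 + 0.9676i


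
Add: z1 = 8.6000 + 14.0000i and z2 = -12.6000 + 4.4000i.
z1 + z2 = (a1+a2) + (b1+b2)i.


Real: 8.6 - 12.6 = -4
Imag: 14 + 4.4 = 18.4

-4.0000 + 18.4000i


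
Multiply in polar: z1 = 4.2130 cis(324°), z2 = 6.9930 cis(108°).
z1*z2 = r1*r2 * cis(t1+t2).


r = 4.2130 * 6.9930 = 29.4615
theta = 324° + 108° = 432° = 72° (mod 360)

29.4615 cis(72°)


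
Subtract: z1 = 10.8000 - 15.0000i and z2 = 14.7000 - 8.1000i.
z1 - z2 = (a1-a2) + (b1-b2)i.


Real: 10.8 - 14.7 = -3.9
Imag: -15 + 8.1 = -6.9

-3.9000 - 6.9000i


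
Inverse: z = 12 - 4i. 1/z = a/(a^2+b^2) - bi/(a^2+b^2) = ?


|z|^2 = 144+16 = 160
1/z = (12 + 4i)/160

1/z = 0.0750 + 0.0250i
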